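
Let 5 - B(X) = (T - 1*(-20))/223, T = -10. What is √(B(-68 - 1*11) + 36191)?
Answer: √1799988654/223 ≈ 190.25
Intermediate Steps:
B(X) = 1105/223 (B(X) = 5 - (-10 - 1*(-20))/223 = 5 - (-10 + 20)/223 = 5 - 10/223 = 1105/223)
√(B(-68 - 1*11) + 36191) = √(1105/223 + 36191) = √(8071698/223) = √1799988654/223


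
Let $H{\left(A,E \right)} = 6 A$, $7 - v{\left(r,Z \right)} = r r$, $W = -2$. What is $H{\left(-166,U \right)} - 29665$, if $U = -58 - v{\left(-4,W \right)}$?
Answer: $-30661$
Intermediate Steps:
$v{\left(r,Z \right)} = 7 - r^{2}$ ($v{\left(r,Z \right)} = 7 - r r = 7 - r^{2}$)
$U = -49$ ($U = -58 - \left(7 - \left(-4\right)^{2}\right) = -58 - \left(7 - 16\right) = -58 - -9 = -58 + 9 = -49$)
$H{\left(-166,U \right)} - 29665 = 6 \left(-166\right) - 29665 = -996 - 29665 = -30661$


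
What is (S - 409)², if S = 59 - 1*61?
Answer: 168921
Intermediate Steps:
S = -2 (S = 59 - 61 = -2)
(S - 409)² = (-2 - 409)² = (-411)² = 168921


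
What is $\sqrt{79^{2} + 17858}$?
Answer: $\sqrt{24099} \approx 155.24$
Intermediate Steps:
$\sqrt{79^{2} + 17858} = \sqrt{6241 + 17858} = \sqrt{24099}$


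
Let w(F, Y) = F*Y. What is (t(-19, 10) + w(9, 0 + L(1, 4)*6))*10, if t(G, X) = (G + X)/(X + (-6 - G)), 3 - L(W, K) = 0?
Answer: 37170/23 ≈ 1616.1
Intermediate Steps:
L(W, K) = 3 (L(W, K) = 3 - 1*0 = 3 + 0 = 3)
t(G, X) = (G + X)/(-6 + X - G)
(t(-19, 10) + w(9, 0 + L(1, 4)*6))*10 = ((-1*(-19) - 1*10)/(6 - 19 - 1*10) + 9*(0 + 3*6))*10 = ((19 - 10)/(6 - 19 - 10) + 9*(0 + 18))*10 = (9/(-23) + 9*18)*10 = (-1/23*9 + 162)*10 = (-9/23 + 162)*10 = (3717/23)*10 = 37170/23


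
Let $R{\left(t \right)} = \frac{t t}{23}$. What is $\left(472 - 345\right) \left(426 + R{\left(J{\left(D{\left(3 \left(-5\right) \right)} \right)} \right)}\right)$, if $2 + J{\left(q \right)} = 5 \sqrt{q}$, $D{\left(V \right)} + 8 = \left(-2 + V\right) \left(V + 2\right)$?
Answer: $\frac{1921129}{23} - \frac{2540 \sqrt{213}}{23} \approx 81916.0$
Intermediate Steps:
$D{\left(V \right)} = -8 + \left(-2 + V\right) \left(2 + V\right)$ ($D{\left(V \right)} = -8 + \left(-2 + V\right) \left(V + 2\right) = -8 + \left(-2 + V\right) \left(2 + V\right)$)
$J{\left(q \right)} = -2 + 5 \sqrt{q}$
$R{\left(t \right)} = \frac{t^{2}}{23}$ ($R{\left(t \right)} = t^{2} \cdot \frac{1}{23} = \frac{t^{2}}{23}$)
$\left(472 - 345\right) \left(426 + R{\left(J{\left(D{\left(3 \left(-5\right) \right)} \right)} \right)}\right) = \left(472 - 345\right) \left(426 + \frac{\left(-2 + 5 \sqrt{-12 + \left(3 \left(-5\right)\right)^{2}}\right)^{2}}{23}\right) = 127 \left(426 + \frac{\left(-2 + 5 \sqrt{-12 + \left(-15\right)^{2}}\right)^{2}}{23}\right) = 127 \left(426 + \frac{\left(-2 + 5 \sqrt{-12 + 225}\right)^{2}}{23}\right) = 127 \left(426 + \frac{\left(-2 + 5 \sqrt{213}\right)^{2}}{23}\right) = 54102 + \frac{127 \left(-2 + 5 \sqrt{213}\right)^{2}}{23}$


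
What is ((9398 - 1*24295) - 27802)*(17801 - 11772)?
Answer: -257432271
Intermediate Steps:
((9398 - 1*24295) - 27802)*(17801 - 11772) = ((9398 - 24295) - 27802)*6029 = (-14897 - 27802)*6029 = -42699*6029 = -257432271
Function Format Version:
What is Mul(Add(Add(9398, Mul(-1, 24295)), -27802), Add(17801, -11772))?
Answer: -257432271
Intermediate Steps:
Mul(Add(Add(9398, Mul(-1, 24295)), -27802), Add(17801, -11772)) = Mul(Add(Add(9398, -24295), -27802), 6029) = Mul(Add(-14897, -27802), 6029) = Mul(-42699, 6029) = -257432271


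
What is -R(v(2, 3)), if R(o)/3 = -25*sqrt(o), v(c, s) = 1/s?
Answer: 25*sqrt(3) ≈ 43.301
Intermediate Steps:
R(o) = -75*sqrt(o) (R(o) = 3*(-25*sqrt(o)) = -75*sqrt(o))
-R(v(2, 3)) = -(-75)*sqrt(1/3) = -(-75)*sqrt(3)/3 = -(-25)*sqrt(3) = 25*sqrt(3)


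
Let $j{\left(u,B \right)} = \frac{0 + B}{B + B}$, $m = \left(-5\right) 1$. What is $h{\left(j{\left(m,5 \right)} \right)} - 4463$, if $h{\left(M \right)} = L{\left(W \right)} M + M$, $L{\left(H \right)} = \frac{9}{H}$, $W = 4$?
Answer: $- \frac{35691}{8} \approx -4461.4$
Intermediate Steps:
$m = -5$
$j{\left(u,B \right)} = \frac{1}{2}$ ($j{\left(u,B \right)} = \frac{B}{2 B} = B \frac{1}{2 B} = \frac{1}{2}$)
$h{\left(M \right)} = \frac{13 M}{4}$ ($h{\left(M \right)} = \frac{9}{4} M + M = 9 \cdot \frac{1}{4} M + M = \frac{9 M}{4} + M = \frac{13 M}{4}$)
$h{\left(j{\left(m,5 \right)} \right)} - 4463 = \frac{13}{4} \cdot \frac{1}{2} - 4463 = \frac{13}{8} - 4463 = - \frac{35691}{8}$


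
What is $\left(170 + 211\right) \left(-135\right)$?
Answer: $-51435$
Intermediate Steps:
$\left(170 + 211\right) \left(-135\right) = 381 \left(-135\right) = -51435$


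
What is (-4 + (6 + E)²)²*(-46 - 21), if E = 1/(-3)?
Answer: -4288603/81 ≈ -52946.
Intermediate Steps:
E = -⅓ ≈ -0.33333
(-4 + (6 + E)²)²*(-46 - 21) = (-4 + (6 - ⅓)²)²*(-46 - 21) = (-4 + (17/3)²)²*(-67) = (-4 + 289/9)²*(-67) = (253/9)²*(-67) = (64009/81)*(-67) = -4288603/81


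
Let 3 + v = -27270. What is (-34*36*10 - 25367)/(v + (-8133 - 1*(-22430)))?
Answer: 37607/12976 ≈ 2.8982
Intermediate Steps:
v = -27273 (v = -3 - 27270 = -27273)
(-34*36*10 - 25367)/(v + (-8133 - 1*(-22430))) = (-34*36*10 - 25367)/(-27273 + (-8133 - 1*(-22430))) = (-1224*10 - 25367)/(-27273 + (-8133 + 22430)) = (-12240 - 25367)/(-27273 + 14297) = -37607/(-12976) = -37607*(-1/12976) = 37607/12976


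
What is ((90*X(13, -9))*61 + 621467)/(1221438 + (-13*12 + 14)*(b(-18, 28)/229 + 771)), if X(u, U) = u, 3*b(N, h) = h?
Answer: 475979019/763909796 ≈ 0.62308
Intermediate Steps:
b(N, h) = h/3
((90*X(13, -9))*61 + 621467)/(1221438 + (-13*12 + 14)*(b(-18, 28)/229 + 771)) = ((90*13)*61 + 621467)/(1221438 + (-13*12 + 14)*(((1/3)*28)/229 + 771)) = (1170*61 + 621467)/(1221438 + (-156 + 14)*((28/3)*(1/229) + 771)) = (71370 + 621467)/(1221438 - 142*(28/687 + 771)) = 692837/(1221438 - 142*529705/687) = 692837/(1221438 - 75218110/687) = 692837/(763909796/687) = 692837*(687/763909796) = 475979019/763909796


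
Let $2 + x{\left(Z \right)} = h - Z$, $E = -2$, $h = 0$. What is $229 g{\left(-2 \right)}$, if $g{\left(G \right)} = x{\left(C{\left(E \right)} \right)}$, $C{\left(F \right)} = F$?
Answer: $0$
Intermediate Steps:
$x{\left(Z \right)} = -2 - Z$ ($x{\left(Z \right)} = -2 + \left(0 - Z\right) = -2 - Z$)
$g{\left(G \right)} = 0$ ($g{\left(G \right)} = -2 - -2 = -2 + 2 = 0$)
$229 g{\left(-2 \right)} = 229 \cdot 0 = 0$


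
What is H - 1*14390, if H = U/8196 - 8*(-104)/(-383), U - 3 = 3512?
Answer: -45176661347/3139068 ≈ -14392.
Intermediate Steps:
U = 3515 (U = 3 + 3512 = 3515)
H = -5472827/3139068 (H = 3515/8196 - 8*(-104)/(-383) = 3515*(1/8196) + 832*(-1/383) = 3515/8196 - 832/383 = -5472827/3139068 ≈ -1.7435)
H - 1*14390 = -5472827/3139068 - 1*14390 = -5472827/3139068 - 14390 = -45176661347/3139068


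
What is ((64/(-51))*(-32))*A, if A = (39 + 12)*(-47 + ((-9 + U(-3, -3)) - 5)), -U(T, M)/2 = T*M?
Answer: -161792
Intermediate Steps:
U(T, M) = -2*M*T (U(T, M) = -2*T*M = -2*M*T)
A = -4029 (A = (39 + 12)*(-47 + ((-9 - 2*(-3)*(-3)) - 5)) = 51*(-47 + ((-9 - 18) - 5)) = 51*(-47 + (-27 - 5)) = 51*(-47 - 32) = 51*(-79) = -4029)
((64/(-51))*(-32))*A = ((64/(-51))*(-32))*(-4029) = ((64*(-1/51))*(-32))*(-4029) = -64/51*(-32)*(-4029) = (2048/51)*(-4029) = -161792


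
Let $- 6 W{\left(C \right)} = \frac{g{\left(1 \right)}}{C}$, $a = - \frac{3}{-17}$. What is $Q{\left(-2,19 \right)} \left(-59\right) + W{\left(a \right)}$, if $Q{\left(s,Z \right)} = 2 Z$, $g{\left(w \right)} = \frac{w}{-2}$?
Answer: $- \frac{80695}{36} \approx -2241.5$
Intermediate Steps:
$a = \frac{3}{17}$ ($a = \left(-3\right) \left(- \frac{1}{17}\right) = \frac{3}{17} \approx 0.17647$)
$g{\left(w \right)} = - \frac{w}{2}$ ($g{\left(w \right)} = w \left(- \frac{1}{2}\right) = - \frac{w}{2}$)
$W{\left(C \right)} = \frac{1}{12 C}$ ($W{\left(C \right)} = - \frac{\left(- \frac{1}{2}\right) 1 \frac{1}{C}}{6} = - \frac{\left(- \frac{1}{2}\right) \frac{1}{C}}{6} = \frac{1}{12 C}$)
$Q{\left(-2,19 \right)} \left(-59\right) + W{\left(a \right)} = 2 \cdot 19 \left(-59\right) + \frac{1}{12 \cdot \frac{3}{17}} = 38 \left(-59\right) + \frac{1}{12} \cdot \frac{17}{3} = -2242 + \frac{17}{36} = - \frac{80695}{36}$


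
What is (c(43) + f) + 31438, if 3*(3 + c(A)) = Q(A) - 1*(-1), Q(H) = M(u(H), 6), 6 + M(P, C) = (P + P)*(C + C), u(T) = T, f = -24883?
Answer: 20683/3 ≈ 6894.3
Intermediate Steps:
M(P, C) = -6 + 4*C*P (M(P, C) = -6 + (P + P)*(C + C) = -6 + (2*P)*(2*C) = -6 + 4*C*P)
Q(H) = -6 + 24*H (Q(H) = -6 + 4*6*H = -6 + 24*H)
c(A) = -14/3 + 8*A (c(A) = -3 + ((-6 + 24*A) - 1*(-1))/3 = -3 + ((-6 + 24*A) + 1)/3 = -3 + (-5 + 24*A)/3 = -3 + (-5/3 + 8*A) = -14/3 + 8*A)
(c(43) + f) + 31438 = ((-14/3 + 8*43) - 24883) + 31438 = ((-14/3 + 344) - 24883) + 31438 = (1018/3 - 24883) + 31438 = -73631/3 + 31438 = 20683/3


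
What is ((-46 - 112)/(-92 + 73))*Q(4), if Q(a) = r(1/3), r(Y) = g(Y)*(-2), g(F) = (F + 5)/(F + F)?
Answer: -2528/19 ≈ -133.05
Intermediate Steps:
g(F) = (5 + F)/(2*F) (g(F) = (5 + F)/((2*F)) = (5 + F)*(1/(2*F)) = (5 + F)/(2*F))
r(Y) = -(5 + Y)/Y (r(Y) = ((5 + Y)/(2*Y))*(-2) = -(5 + Y)/Y)
Q(a) = -16 (Q(a) = (-5 - 1/3)/(1/3) = (-5 - 1*⅓)/(⅓) = 3*(-5 - ⅓) = 3*(-16/3) = -16)
((-46 - 112)/(-92 + 73))*Q(4) = ((-46 - 112)/(-92 + 73))*(-16) = -158/(-19)*(-16) = -158*(-1/19)*(-16) = (158/19)*(-16) = -2528/19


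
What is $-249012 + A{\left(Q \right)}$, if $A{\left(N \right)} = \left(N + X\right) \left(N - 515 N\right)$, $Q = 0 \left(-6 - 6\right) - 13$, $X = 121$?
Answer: $472644$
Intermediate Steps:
$Q = -13$ ($Q = 0 \left(-12\right) - 13 = 0 - 13 = -13$)
$A{\left(N \right)} = - 514 N \left(121 + N\right)$ ($A{\left(N \right)} = \left(N + 121\right) \left(N - 515 N\right) = \left(121 + N\right) \left(- 514 N\right) = - 514 N \left(121 + N\right)$)
$-249012 + A{\left(Q \right)} = -249012 - - 6682 \left(121 - 13\right) = -249012 - \left(-6682\right) 108 = -249012 + 721656 = 472644$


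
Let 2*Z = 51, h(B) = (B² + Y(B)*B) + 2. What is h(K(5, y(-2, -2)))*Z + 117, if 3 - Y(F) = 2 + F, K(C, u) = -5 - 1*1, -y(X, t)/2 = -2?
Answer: 15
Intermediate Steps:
y(X, t) = 4 (y(X, t) = -2*(-2) = 4)
K(C, u) = -6 (K(C, u) = -5 - 1 = -6)
Y(F) = 1 - F (Y(F) = 3 - (2 + F) = 3 + (-2 - F) = 1 - F)
h(B) = 2 + B² + B*(1 - B) (h(B) = (B² + (1 - B)*B) + 2 = (B² + B*(1 - B)) + 2 = 2 + B² + B*(1 - B))
Z = 51/2 (Z = (½)*51 = 51/2 ≈ 25.500)
h(K(5, y(-2, -2)))*Z + 117 = (2 - 6)*(51/2) + 117 = -4*51/2 + 117 = -102 + 117 = 15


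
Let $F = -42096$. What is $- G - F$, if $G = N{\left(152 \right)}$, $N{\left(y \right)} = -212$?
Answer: $42308$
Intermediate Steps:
$G = -212$
$- G - F = \left(-1\right) \left(-212\right) - -42096 = 212 + 42096 = 42308$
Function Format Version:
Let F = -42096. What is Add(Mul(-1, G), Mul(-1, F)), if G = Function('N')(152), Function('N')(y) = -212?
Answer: 42308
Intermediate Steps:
G = -212
Add(Mul(-1, G), Mul(-1, F)) = Add(Mul(-1, -212), Mul(-1, -42096)) = Add(212, 42096) = 42308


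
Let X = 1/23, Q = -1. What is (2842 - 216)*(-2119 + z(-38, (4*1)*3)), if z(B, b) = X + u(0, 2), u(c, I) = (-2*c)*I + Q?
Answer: -128041134/23 ≈ -5.5670e+6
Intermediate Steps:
u(c, I) = -1 - 2*I*c (u(c, I) = (-2*c)*I - 1 = -2*I*c - 1 = -1 - 2*I*c)
X = 1/23 ≈ 0.043478
z(B, b) = -22/23 (z(B, b) = 1/23 + (-1 - 2*2*0) = 1/23 + (-1 + 0) = 1/23 - 1 = -22/23)
(2842 - 216)*(-2119 + z(-38, (4*1)*3)) = (2842 - 216)*(-2119 - 22/23) = 2626*(-48759/23) = -128041134/23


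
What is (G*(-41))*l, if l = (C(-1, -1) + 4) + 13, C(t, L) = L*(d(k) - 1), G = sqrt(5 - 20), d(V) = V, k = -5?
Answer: -943*I*sqrt(15) ≈ -3652.2*I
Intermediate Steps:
G = I*sqrt(15) (G = sqrt(-15) = I*sqrt(15) ≈ 3.873*I)
C(t, L) = -6*L (C(t, L) = L*(-5 - 1) = L*(-6) = -6*L)
l = 23 (l = (-6*(-1) + 4) + 13 = (6 + 4) + 13 = 10 + 13 = 23)
(G*(-41))*l = ((I*sqrt(15))*(-41))*23 = -41*I*sqrt(15)*23 = -943*I*sqrt(15)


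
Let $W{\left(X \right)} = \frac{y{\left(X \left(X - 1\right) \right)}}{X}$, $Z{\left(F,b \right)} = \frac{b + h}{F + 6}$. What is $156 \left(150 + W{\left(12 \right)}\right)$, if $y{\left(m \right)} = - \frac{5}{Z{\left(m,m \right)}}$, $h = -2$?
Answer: $23331$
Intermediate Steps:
$Z{\left(F,b \right)} = \frac{-2 + b}{6 + F}$ ($Z{\left(F,b \right)} = \frac{b - 2}{F + 6} = \frac{-2 + b}{6 + F}$)
$y{\left(m \right)} = - \frac{5 \left(6 + m\right)}{-2 + m}$ ($y{\left(m \right)} = - \frac{5}{\frac{1}{6 + m} \left(-2 + m\right)} = - 5 \frac{6 + m}{-2 + m} = - \frac{5 \left(6 + m\right)}{-2 + m}$)
$W{\left(X \right)} = \frac{5 \left(-6 - X \left(-1 + X\right)\right)}{X \left(-2 + X \left(-1 + X\right)\right)}$ ($W{\left(X \right)} = \frac{5 \frac{1}{-2 + X \left(X - 1\right)} \left(-6 - X \left(X - 1\right)\right)}{X} = \frac{5 \frac{1}{-2 + X \left(-1 + X\right)} \left(-6 - X \left(-1 + X\right)\right)}{X} = \frac{5 \left(-6 - X \left(-1 + X\right)\right)}{X \left(-2 + X \left(-1 + X\right)\right)}$)
$156 \left(150 + W{\left(12 \right)}\right) = 156 \left(150 + \frac{5 \left(-6 - 12 \left(-1 + 12\right)\right)}{12 \left(-2 + 12 \left(-1 + 12\right)\right)}\right) = 156 \left(150 + 5 \cdot \frac{1}{12} \frac{1}{-2 + 12 \cdot 11} \left(-6 - 12 \cdot 11\right)\right) = 156 \left(150 + 5 \cdot \frac{1}{12} \frac{1}{-2 + 132} \left(-6 - 132\right)\right) = 156 \left(150 + 5 \cdot \frac{1}{12} \cdot \frac{1}{130} \left(-138\right)\right) = 156 \left(150 - \frac{23}{52}\right) = 156 \cdot \frac{7777}{52} = 23331$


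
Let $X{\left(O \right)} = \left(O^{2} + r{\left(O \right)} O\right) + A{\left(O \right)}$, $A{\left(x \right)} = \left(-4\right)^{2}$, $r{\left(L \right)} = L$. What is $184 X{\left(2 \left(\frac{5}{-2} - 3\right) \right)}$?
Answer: $47472$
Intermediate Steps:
$A{\left(x \right)} = 16$
$X{\left(O \right)} = 16 + 2 O^{2}$ ($X{\left(O \right)} = \left(O^{2} + O O\right) + 16 = \left(O^{2} + O^{2}\right) + 16 = 2 O^{2} + 16 = 16 + 2 O^{2}$)
$184 X{\left(2 \left(\frac{5}{-2} - 3\right) \right)} = 184 \left(16 + 2 \left(2 \left(\frac{5}{-2} - 3\right)\right)^{2}\right) = 184 \left(16 + 2 \left(2 \left(5 \left(- \frac{1}{2}\right) - 3\right)\right)^{2}\right) = 184 \left(16 + 2 \left(2 \left(- \frac{5}{2} - 3\right)\right)^{2}\right) = 184 \left(16 + 2 \left(2 \left(- \frac{11}{2}\right)\right)^{2}\right) = 184 \left(16 + 2 \left(-11\right)^{2}\right) = 184 \left(16 + 2 \cdot 121\right) = 184 \left(16 + 242\right) = 184 \cdot 258 = 47472$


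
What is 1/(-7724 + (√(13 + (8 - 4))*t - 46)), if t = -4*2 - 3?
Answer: -7770/60370843 + 11*√17/60370843 ≈ -0.00012795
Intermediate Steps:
t = -11 (t = -8 - 3 = -11)
1/(-7724 + (√(13 + (8 - 4))*t - 46)) = 1/(-7724 + (√(13 + (8 - 4))*(-11) - 46)) = 1/(-7724 + (√(13 + 4)*(-11) - 46)) = 1/(-7724 + (√17*(-11) - 46)) = 1/(-7724 + (-11*√17 - 46)) = 1/(-7724 + (-46 - 11*√17)) = 1/(-7770 - 11*√17)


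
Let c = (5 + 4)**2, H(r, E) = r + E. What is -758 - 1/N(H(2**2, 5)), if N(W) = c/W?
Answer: -6823/9 ≈ -758.11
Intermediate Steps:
H(r, E) = E + r
c = 81 (c = 9**2 = 81)
N(W) = 81/W
-758 - 1/N(H(2**2, 5)) = -758 - 1/(81/(5 + 2**2)) = -758 - 1/(81/(5 + 4)) = -758 - 1/(81/9) = -758 - 1/(81*(1/9)) = -758 - 1/9 = -6823/9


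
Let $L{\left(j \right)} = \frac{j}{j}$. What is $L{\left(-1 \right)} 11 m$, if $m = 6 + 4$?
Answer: $110$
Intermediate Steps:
$L{\left(j \right)} = 1$
$m = 10$
$L{\left(-1 \right)} 11 m = 1 \cdot 11 \cdot 10 = 11 \cdot 10 = 110$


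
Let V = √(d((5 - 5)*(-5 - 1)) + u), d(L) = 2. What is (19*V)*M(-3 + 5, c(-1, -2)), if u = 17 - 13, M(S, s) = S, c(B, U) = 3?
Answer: 38*√6 ≈ 93.081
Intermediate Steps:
u = 4
V = √6 (V = √(2 + 4) = √6 ≈ 2.4495)
(19*V)*M(-3 + 5, c(-1, -2)) = (19*√6)*(-3 + 5) = (19*√6)*2 = 38*√6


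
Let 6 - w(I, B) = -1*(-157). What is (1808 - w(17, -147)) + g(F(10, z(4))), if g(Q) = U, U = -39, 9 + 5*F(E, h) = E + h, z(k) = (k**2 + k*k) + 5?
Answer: 1920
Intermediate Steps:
z(k) = 5 + 2*k**2 (z(k) = (k**2 + k**2) + 5 = 2*k**2 + 5 = 5 + 2*k**2)
w(I, B) = -151 (w(I, B) = 6 - (-1)*(-157) = 6 - 1*157 = 6 - 157 = -151)
F(E, h) = -9/5 + E/5 + h/5 (F(E, h) = -9/5 + (E + h)/5 = -9/5 + (E/5 + h/5) = -9/5 + E/5 + h/5)
g(Q) = -39
(1808 - w(17, -147)) + g(F(10, z(4))) = (1808 - 1*(-151)) - 39 = (1808 + 151) - 39 = 1959 - 39 = 1920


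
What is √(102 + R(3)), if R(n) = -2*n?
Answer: 4*√6 ≈ 9.7980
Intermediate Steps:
√(102 + R(3)) = √(102 - 2*3) = √(102 - 6) = √96 = 4*√6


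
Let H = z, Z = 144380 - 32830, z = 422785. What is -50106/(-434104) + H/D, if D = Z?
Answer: 9456099197/2421215060 ≈ 3.9055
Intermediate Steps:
Z = 111550
H = 422785
D = 111550
-50106/(-434104) + H/D = -50106/(-434104) + 422785/111550 = -50106*(-1/434104) + 422785*(1/111550) = 25053/217052 + 84557/22310 = 9456099197/2421215060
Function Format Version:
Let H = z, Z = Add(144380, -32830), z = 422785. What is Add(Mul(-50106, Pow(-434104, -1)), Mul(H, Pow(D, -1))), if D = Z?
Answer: Rational(9456099197, 2421215060) ≈ 3.9055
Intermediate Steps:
Z = 111550
H = 422785
D = 111550
Add(Mul(-50106, Pow(-434104, -1)), Mul(H, Pow(D, -1))) = Add(Mul(-50106, Pow(-434104, -1)), Mul(422785, Pow(111550, -1))) = Add(Mul(-50106, Rational(-1, 434104)), Mul(422785, Rational(1, 111550))) = Add(Rational(25053, 217052), Rational(84557, 22310)) = Rational(9456099197, 2421215060)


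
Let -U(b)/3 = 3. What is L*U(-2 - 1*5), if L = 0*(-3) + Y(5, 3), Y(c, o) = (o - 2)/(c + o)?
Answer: -9/8 ≈ -1.1250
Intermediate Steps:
U(b) = -9 (U(b) = -3*3 = -9)
Y(c, o) = (-2 + o)/(c + o)
L = 1/8 (L = 0*(-3) + (-2 + 3)/(5 + 3) = 0 + 1/8 = 1/8 ≈ 0.12500)
L*U(-2 - 1*5) = (1/8)*(-9) = -9/8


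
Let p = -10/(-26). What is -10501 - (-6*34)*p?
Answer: -135493/13 ≈ -10423.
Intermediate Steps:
p = 5/13 (p = -10*(-1/26) = 5/13 ≈ 0.38462)
-10501 - (-6*34)*p = -10501 - (-6*34)*5/13 = -10501 - (-204)*5/13 = -10501 - 1*(-1020/13) = -10501 + 1020/13 = -135493/13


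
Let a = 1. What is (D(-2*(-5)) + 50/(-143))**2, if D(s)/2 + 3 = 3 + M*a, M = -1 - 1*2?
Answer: 824464/20449 ≈ 40.318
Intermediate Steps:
M = -3 (M = -1 - 2 = -3)
D(s) = -6 (D(s) = -6 + 2*(3 - 3*1) = -6 + 2*(3 - 3) = -6 + 2*0 = -6 + 0 = -6)
(D(-2*(-5)) + 50/(-143))**2 = (-6 + 50/(-143))**2 = (-6 + 50*(-1/143))**2 = (-6 - 50/143)**2 = (-908/143)**2 = 824464/20449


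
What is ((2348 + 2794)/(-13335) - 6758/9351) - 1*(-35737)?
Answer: 1485369306791/41565195 ≈ 35736.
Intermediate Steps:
((2348 + 2794)/(-13335) - 6758/9351) - 1*(-35737) = (5142*(-1/13335) - 6758*1/9351) + 35737 = (-1714/4445 - 6758/9351) + 35737 = -46066924/41565195 + 35737 = 1485369306791/41565195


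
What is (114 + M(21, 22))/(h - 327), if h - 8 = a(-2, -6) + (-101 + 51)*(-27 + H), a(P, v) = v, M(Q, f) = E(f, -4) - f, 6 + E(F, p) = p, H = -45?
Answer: 82/3275 ≈ 0.025038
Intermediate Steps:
E(F, p) = -6 + p
M(Q, f) = -10 - f (M(Q, f) = (-6 - 4) - f = -10 - f)
h = 3602 (h = 8 + (-6 + (-101 + 51)*(-27 - 45)) = 8 + (-6 - 50*(-72)) = 8 + (-6 + 3600) = 8 + 3594 = 3602)
(114 + M(21, 22))/(h - 327) = (114 + (-10 - 1*22))/(3602 - 327) = (114 + (-10 - 22))/3275 = (114 - 32)*(1/3275) = 82*(1/3275) = 82/3275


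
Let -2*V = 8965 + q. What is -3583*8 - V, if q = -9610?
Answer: -57973/2 ≈ -28987.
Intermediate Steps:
V = 645/2 (V = -(8965 - 9610)/2 = -½*(-645) = 645/2 ≈ 322.50)
-3583*8 - V = -3583*8 - 1*645/2 = -28664 - 645/2 = -57973/2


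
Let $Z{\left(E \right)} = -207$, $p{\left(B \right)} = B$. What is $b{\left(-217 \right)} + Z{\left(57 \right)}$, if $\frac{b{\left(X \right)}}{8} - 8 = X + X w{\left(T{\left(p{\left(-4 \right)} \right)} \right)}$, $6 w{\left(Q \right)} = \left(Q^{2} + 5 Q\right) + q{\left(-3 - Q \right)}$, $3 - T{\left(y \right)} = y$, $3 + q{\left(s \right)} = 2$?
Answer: $- \frac{77681}{3} \approx -25894.0$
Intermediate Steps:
$q{\left(s \right)} = -1$ ($q{\left(s \right)} = -3 + 2 = -1$)
$T{\left(y \right)} = 3 - y$
$w{\left(Q \right)} = - \frac{1}{6} + \frac{Q^{2}}{6} + \frac{5 Q}{6}$ ($w{\left(Q \right)} = \frac{\left(Q^{2} + 5 Q\right) - 1}{6} = \frac{-1 + Q^{2} + 5 Q}{6} = - \frac{1}{6} + \frac{Q^{2}}{6} + \frac{5 Q}{6}$)
$b{\left(X \right)} = 64 + \frac{356 X}{3}$ ($b{\left(X \right)} = 64 + 8 \left(X + X \left(- \frac{1}{6} + \frac{\left(3 - -4\right)^{2}}{6} + \frac{5 \left(3 - -4\right)}{6}\right)\right) = 64 + 8 \left(X + X \left(- \frac{1}{6} + \frac{\left(3 + 4\right)^{2}}{6} + \frac{5 \left(3 + 4\right)}{6}\right)\right) = 64 + 8 \left(X + X \left(- \frac{1}{6} + \frac{7^{2}}{6} + \frac{5}{6} \cdot 7\right)\right) = 64 + 8 \left(X + X \left(- \frac{1}{6} + \frac{1}{6} \cdot 49 + \frac{35}{6}\right)\right) = 64 + 8 \left(X + X \left(- \frac{1}{6} + \frac{49}{6} + \frac{35}{6}\right)\right) = 64 + 8 \left(X + X \frac{83}{6}\right) = 64 + 8 \left(X + \frac{83 X}{6}\right) = 64 + 8 \frac{89 X}{6} = 64 + \frac{356 X}{3}$)
$b{\left(-217 \right)} + Z{\left(57 \right)} = \left(64 + \frac{356}{3} \left(-217\right)\right) - 207 = \left(64 - \frac{77252}{3}\right) - 207 = - \frac{77060}{3} - 207 = - \frac{77681}{3}$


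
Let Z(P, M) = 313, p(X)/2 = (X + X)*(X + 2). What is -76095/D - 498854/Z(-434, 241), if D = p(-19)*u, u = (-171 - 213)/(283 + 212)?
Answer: -4135186991/2724352 ≈ -1517.9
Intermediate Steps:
u = -128/165 (u = -384/495 = -384*1/495 = -128/165 ≈ -0.77576)
p(X) = 4*X*(2 + X) (p(X) = 2*((X + X)*(X + 2)) = 2*((2*X)*(2 + X)) = 2*(2*X*(2 + X)) = 4*X*(2 + X))
D = -165376/165 (D = (4*(-19)*(2 - 19))*(-128/165) = (4*(-19)*(-17))*(-128/165) = 1292*(-128/165) = -165376/165 ≈ -1002.3)
-76095/D - 498854/Z(-434, 241) = -76095/(-165376/165) - 498854/313 = -76095*(-165/165376) - 498854*1/313 = 660825/8704 - 498854/313 = -4135186991/2724352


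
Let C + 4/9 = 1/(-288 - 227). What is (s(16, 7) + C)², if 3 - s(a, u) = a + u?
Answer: 8981163361/21483225 ≈ 418.05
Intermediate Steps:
C = -2069/4635 (C = -4/9 + 1/(-288 - 227) = -4/9 + 1/(-515) = -4/9 - 1/515 = -2069/4635 ≈ -0.44639)
s(a, u) = 3 - a - u (s(a, u) = 3 - (a + u) = 3 + (-a - u) = 3 - a - u)
(s(16, 7) + C)² = ((3 - 1*16 - 1*7) - 2069/4635)² = ((3 - 16 - 7) - 2069/4635)² = (-20 - 2069/4635)² = (-94769/4635)² = 8981163361/21483225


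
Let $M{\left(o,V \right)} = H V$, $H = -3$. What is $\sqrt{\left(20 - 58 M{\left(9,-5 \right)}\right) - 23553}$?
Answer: $i \sqrt{24403} \approx 156.21 i$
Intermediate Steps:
$M{\left(o,V \right)} = - 3 V$
$\sqrt{\left(20 - 58 M{\left(9,-5 \right)}\right) - 23553} = \sqrt{\left(20 - 58 \left(\left(-3\right) \left(-5\right)\right)\right) - 23553} = \sqrt{\left(20 - 870\right) - 23553} = \sqrt{-850 - 23553} = \sqrt{-24403} = i \sqrt{24403}$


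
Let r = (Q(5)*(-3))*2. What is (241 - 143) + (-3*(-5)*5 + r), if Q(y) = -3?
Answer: 191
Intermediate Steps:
r = 18 (r = -3*(-3)*2 = 9*2 = 18)
(241 - 143) + (-3*(-5)*5 + r) = (241 - 143) + (-3*(-5)*5 + 18) = 98 + (15*5 + 18) = 98 + (75 + 18) = 98 + 93 = 191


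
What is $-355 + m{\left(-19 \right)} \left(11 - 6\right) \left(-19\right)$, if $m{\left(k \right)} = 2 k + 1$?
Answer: $3160$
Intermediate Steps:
$m{\left(k \right)} = 1 + 2 k$
$-355 + m{\left(-19 \right)} \left(11 - 6\right) \left(-19\right) = -355 + \left(1 + 2 \left(-19\right)\right) \left(11 - 6\right) \left(-19\right) = -355 + \left(1 - 38\right) 5 \left(-19\right) = -355 - -3515 = -355 + 3515 = 3160$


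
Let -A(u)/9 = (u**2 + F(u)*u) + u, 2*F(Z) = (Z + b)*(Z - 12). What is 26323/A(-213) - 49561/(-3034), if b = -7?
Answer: 582849222772/35679343941 ≈ 16.336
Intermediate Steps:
F(Z) = (-12 + Z)*(-7 + Z)/2 (F(Z) = ((Z - 7)*(Z - 12))/2 = ((-7 + Z)*(-12 + Z))/2 = ((-12 + Z)*(-7 + Z))/2 = (-12 + Z)*(-7 + Z)/2)
A(u) = -9*u - 9*u**2 - 9*u*(42 + u**2/2 - 19*u/2) (A(u) = -9*((u**2 + (42 + u**2/2 - 19*u/2)*u) + u) = -9*((u**2 + u*(42 + u**2/2 - 19*u/2)) + u) = -9*(u + u**2 + u*(42 + u**2/2 - 19*u/2)) = -9*u - 9*u**2 - 9*u*(42 + u**2/2 - 19*u/2))
26323/A(-213) - 49561/(-3034) = 26323/(((9/2)*(-213)*(-86 - 1*(-213)**2 + 17*(-213)))) - 49561/(-3034) = 26323/(((9/2)*(-213)*(-86 - 1*45369 - 3621))) - 49561*(-1/3034) = 26323/(((9/2)*(-213)*(-86 - 45369 - 3621))) + 49561/3034 = 26323/(((9/2)*(-213)*(-49076))) + 49561/3034 = 26323/47039346 + 49561/3034 = 582849222772/35679343941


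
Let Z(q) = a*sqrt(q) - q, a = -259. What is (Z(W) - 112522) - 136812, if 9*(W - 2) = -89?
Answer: -2243935/9 - 259*I*sqrt(71)/3 ≈ -2.4933e+5 - 727.46*I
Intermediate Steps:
W = -71/9 (W = 2 + (1/9)*(-89) = 2 - 89/9 = -71/9 ≈ -7.8889)
Z(q) = -q - 259*sqrt(q) (Z(q) = -259*sqrt(q) - q = -q - 259*sqrt(q))
(Z(W) - 112522) - 136812 = ((-1*(-71/9) - 259*I*sqrt(71)/3) - 112522) - 136812 = ((71/9 - 259*I*sqrt(71)/3) - 112522) - 136812 = (-1012627/9 - 259*I*sqrt(71)/3) - 136812 = -2243935/9 - 259*I*sqrt(71)/3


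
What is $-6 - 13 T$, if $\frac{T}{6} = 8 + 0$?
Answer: $-630$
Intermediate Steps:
$T = 48$ ($T = 6 \left(8 + 0\right) = 6 \cdot 8 = 48$)
$-6 - 13 T = -6 - 624 = -630$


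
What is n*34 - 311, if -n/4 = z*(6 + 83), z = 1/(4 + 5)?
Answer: -14903/9 ≈ -1655.9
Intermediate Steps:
z = ⅑ (z = 1/9 = ⅑ ≈ 0.11111)
n = -356/9 (n = -4*(6 + 83)/9 = -4*89/9 = -356/9 ≈ -39.556)
n*34 - 311 = -356/9*34 - 311 = -12104/9 - 311 = -14903/9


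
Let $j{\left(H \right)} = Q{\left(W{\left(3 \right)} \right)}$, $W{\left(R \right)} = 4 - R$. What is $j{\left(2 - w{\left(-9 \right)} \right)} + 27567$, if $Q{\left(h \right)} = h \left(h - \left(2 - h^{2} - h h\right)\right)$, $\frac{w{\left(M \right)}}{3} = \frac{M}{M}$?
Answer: $27568$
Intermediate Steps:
$w{\left(M \right)} = 3$ ($w{\left(M \right)} = 3 \frac{M}{M} = 3 \cdot 1 = 3$)
$Q{\left(h \right)} = h \left(-2 + h + 2 h^{2}\right)$ ($Q{\left(h \right)} = h \left(h + \left(\left(h^{2} + h^{2}\right) - 2\right)\right) = h \left(h + \left(2 h^{2} - 2\right)\right) = h \left(h + \left(-2 + 2 h^{2}\right)\right) = h \left(-2 + h + 2 h^{2}\right)$)
$j{\left(H \right)} = 1$ ($j{\left(H \right)} = \left(4 - 3\right) \left(-2 + \left(4 - 3\right) + 2 \left(4 - 3\right)^{2}\right) = 1 \left(-2 + 1 + 2 \cdot 1^{2}\right) = 1 \left(-2 + 1 + 2 \cdot 1\right) = 1 \left(-2 + 1 + 2\right) = 1 \cdot 1 = 1$)
$j{\left(2 - w{\left(-9 \right)} \right)} + 27567 = 1 + 27567 = 27568$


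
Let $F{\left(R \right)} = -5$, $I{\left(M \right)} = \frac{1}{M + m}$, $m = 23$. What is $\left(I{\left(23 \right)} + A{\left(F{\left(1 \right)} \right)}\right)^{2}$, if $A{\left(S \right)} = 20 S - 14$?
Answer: $\frac{27489049}{2116} \approx 12991.0$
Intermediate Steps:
$I{\left(M \right)} = \frac{1}{23 + M}$ ($I{\left(M \right)} = \frac{1}{M + 23} = \frac{1}{23 + M}$)
$A{\left(S \right)} = -14 + 20 S$
$\left(I{\left(23 \right)} + A{\left(F{\left(1 \right)} \right)}\right)^{2} = \left(\frac{1}{23 + 23} + \left(-14 + 20 \left(-5\right)\right)\right)^{2} = \left(\frac{1}{46} - 114\right)^{2} = \left(- \frac{5243}{46}\right)^{2} = \frac{27489049}{2116}$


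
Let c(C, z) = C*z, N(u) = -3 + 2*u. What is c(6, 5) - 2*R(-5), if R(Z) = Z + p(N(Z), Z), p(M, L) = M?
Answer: 66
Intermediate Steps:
R(Z) = -3 + 3*Z (R(Z) = Z + (-3 + 2*Z) = -3 + 3*Z)
c(6, 5) - 2*R(-5) = 6*5 - 2*(-3 + 3*(-5)) = 30 - 2*(-3 - 15) = 30 - 2*(-18) = 30 + 36 = 66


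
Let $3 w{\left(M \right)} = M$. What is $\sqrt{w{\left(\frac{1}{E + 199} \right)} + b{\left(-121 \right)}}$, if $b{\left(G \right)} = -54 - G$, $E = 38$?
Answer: $\frac{\sqrt{3763402}}{237} \approx 8.1854$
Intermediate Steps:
$w{\left(M \right)} = \frac{M}{3}$
$\sqrt{w{\left(\frac{1}{E + 199} \right)} + b{\left(-121 \right)}} = \sqrt{\frac{1}{3 \left(38 + 199\right)} - -67} = \sqrt{\frac{1}{3 \cdot 237} + \left(-54 + 121\right)} = \sqrt{\frac{1}{3} \cdot \frac{1}{237} + 67} = \sqrt{\frac{1}{711} + 67} = \sqrt{\frac{47638}{711}} = \frac{\sqrt{3763402}}{237}$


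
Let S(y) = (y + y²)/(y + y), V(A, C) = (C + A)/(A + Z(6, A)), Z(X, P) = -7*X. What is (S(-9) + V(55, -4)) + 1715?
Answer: 22294/13 ≈ 1714.9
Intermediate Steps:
V(A, C) = (A + C)/(-42 + A) (V(A, C) = (C + A)/(A - 7*6) = (A + C)/(A - 42) = (A + C)/(-42 + A))
S(y) = (y + y²)/(2*y) (S(y) = (y + y²)/((2*y)) = (y + y²)*(1/(2*y)) = (y + y²)/(2*y))
(S(-9) + V(55, -4)) + 1715 = ((½ + (½)*(-9)) + (55 - 4)/(-42 + 55)) + 1715 = ((½ - 9/2) + 51/13) + 1715 = (-4 + (1/13)*51) + 1715 = (-4 + 51/13) + 1715 = -1/13 + 1715 = 22294/13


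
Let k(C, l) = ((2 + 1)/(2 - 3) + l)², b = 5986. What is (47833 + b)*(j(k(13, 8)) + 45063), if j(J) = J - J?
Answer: 2425245597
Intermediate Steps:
k(C, l) = (-3 + l)² (k(C, l) = (3/(-1) + l)² = (3*(-1) + l)² = (-3 + l)²)
j(J) = 0
(47833 + b)*(j(k(13, 8)) + 45063) = (47833 + 5986)*(0 + 45063) = 53819*45063 = 2425245597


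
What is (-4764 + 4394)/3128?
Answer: -185/1564 ≈ -0.11829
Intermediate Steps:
(-4764 + 4394)/3128 = -370*1/3128 = -185/1564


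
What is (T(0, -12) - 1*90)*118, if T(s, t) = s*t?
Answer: -10620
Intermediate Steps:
(T(0, -12) - 1*90)*118 = (0*(-12) - 1*90)*118 = (0 - 90)*118 = -90*118 = -10620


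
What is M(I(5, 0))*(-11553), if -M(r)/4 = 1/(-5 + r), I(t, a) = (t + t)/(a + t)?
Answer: -15404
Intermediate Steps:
I(t, a) = 2*t/(a + t) (I(t, a) = (2*t)/(a + t) = 2*t/(a + t))
M(r) = -4/(-5 + r)
M(I(5, 0))*(-11553) = -4/(-5 + 2*5/(0 + 5))*(-11553) = -4/(-5 + 2*5/5)*(-11553) = -4/(-5 + 2*5*(⅕))*(-11553) = -4/(-5 + 2)*(-11553) = -4/(-3)*(-11553) = -4*(-⅓)*(-11553) = (4/3)*(-11553) = -15404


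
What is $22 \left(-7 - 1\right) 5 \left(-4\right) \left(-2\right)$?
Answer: $-7040$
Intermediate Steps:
$22 \left(-7 - 1\right) 5 \left(-4\right) \left(-2\right) = 22 \left(-7 - 1\right) \left(\left(-20\right) \left(-2\right)\right) = 22 \left(-8\right) 40 = \left(-176\right) 40 = -7040$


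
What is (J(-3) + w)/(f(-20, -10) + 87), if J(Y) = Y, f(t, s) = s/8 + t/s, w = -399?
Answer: -536/117 ≈ -4.5812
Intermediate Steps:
f(t, s) = s/8 + t/s (f(t, s) = s*(⅛) + t/s = s/8 + t/s)
(J(-3) + w)/(f(-20, -10) + 87) = (-3 - 399)/(((⅛)*(-10) - 20/(-10)) + 87) = -402/((-5/4 - 20*(-⅒)) + 87) = -402/((-5/4 + 2) + 87) = -402/(¾ + 87) = -402/351/4 = -402*4/351 = -536/117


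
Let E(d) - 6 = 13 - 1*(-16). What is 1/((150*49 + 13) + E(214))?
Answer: 1/7398 ≈ 0.00013517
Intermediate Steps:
E(d) = 35 (E(d) = 6 + (13 - 1*(-16)) = 6 + (13 + 16) = 6 + 29 = 35)
1/((150*49 + 13) + E(214)) = 1/((150*49 + 13) + 35) = 1/((7350 + 13) + 35) = 1/(7363 + 35) = 1/7398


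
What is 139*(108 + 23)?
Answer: 18209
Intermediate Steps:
139*(108 + 23) = 139*131 = 18209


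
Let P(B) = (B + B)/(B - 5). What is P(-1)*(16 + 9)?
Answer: 25/3 ≈ 8.3333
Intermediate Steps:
P(B) = 2*B/(-5 + B) (P(B) = (2*B)/(-5 + B) = 2*B/(-5 + B))
P(-1)*(16 + 9) = (2*(-1)/(-5 - 1))*(16 + 9) = (2*(-1)/(-6))*25 = (2*(-1)*(-⅙))*25 = (⅓)*25 = 25/3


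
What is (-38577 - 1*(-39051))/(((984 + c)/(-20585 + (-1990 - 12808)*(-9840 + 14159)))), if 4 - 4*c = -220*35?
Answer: -5050718613/485 ≈ -1.0414e+7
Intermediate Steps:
c = 1926 (c = 1 - (-55)*35 = 1 - 1/4*(-7700) = 1 + 1925 = 1926)
(-38577 - 1*(-39051))/(((984 + c)/(-20585 + (-1990 - 12808)*(-9840 + 14159)))) = (-38577 - 1*(-39051))/(((984 + 1926)/(-20585 + (-1990 - 12808)*(-9840 + 14159)))) = (-38577 + 39051)/((2910/(-20585 - 14798*4319))) = 474/((2910/(-20585 - 63912562))) = 474/((2910/(-63933147))) = 474/((2910*(-1/63933147))) = 474/(-970/21311049) = 474*(-21311049/970) = -5050718613/485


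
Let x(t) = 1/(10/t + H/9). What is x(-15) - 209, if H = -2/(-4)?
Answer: -2317/11 ≈ -210.64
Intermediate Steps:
H = ½ (H = -2*(-¼) = ½ ≈ 0.50000)
x(t) = 1/(1/18 + 10/t) (x(t) = 1/(10/t + (½)/9) = 1/(10/t + (½)*(⅑)) = 1/(10/t + 1/18) = 1/(1/18 + 10/t))
x(-15) - 209 = 18*(-15)/(180 - 15) - 209 = 18*(-15)/165 - 209 = 18*(-15)*(1/165) - 209 = -18/11 - 209 = -2317/11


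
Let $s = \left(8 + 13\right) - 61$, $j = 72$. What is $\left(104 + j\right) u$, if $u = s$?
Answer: $-7040$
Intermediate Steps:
$s = -40$ ($s = 21 - 61 = -40$)
$u = -40$
$\left(104 + j\right) u = \left(104 + 72\right) \left(-40\right) = 176 \left(-40\right) = -7040$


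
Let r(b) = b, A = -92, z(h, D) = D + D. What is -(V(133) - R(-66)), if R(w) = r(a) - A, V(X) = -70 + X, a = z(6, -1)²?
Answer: 33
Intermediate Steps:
z(h, D) = 2*D
a = 4 (a = (2*(-1))² = (-2)² = 4)
R(w) = 96 (R(w) = 4 - 1*(-92) = 4 + 92 = 96)
-(V(133) - R(-66)) = -((-70 + 133) - 1*96) = -(63 - 96) = -1*(-33) = 33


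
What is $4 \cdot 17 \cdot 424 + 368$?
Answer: $29200$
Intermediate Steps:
$4 \cdot 17 \cdot 424 + 368 = 68 \cdot 424 + 368 = 28832 + 368 = 29200$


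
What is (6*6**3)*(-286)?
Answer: -370656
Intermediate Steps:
(6*6**3)*(-286) = (6*216)*(-286) = 1296*(-286) = -370656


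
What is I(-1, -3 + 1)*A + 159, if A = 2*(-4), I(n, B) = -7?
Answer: 215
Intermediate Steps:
A = -8
I(-1, -3 + 1)*A + 159 = -7*(-8) + 159 = 56 + 159 = 215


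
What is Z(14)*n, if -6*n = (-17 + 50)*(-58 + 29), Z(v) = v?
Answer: 2233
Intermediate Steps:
n = 319/2 (n = -(-17 + 50)*(-58 + 29)/6 = -11*(-29)/2 = -1/6*(-957) = 319/2 ≈ 159.50)
Z(14)*n = 14*(319/2) = 2233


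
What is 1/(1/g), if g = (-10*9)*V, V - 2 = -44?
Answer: 3780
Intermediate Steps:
V = -42 (V = 2 - 44 = -42)
g = 3780 (g = -10*9*(-42) = -90*(-42) = 3780)
1/(1/g) = 1/(1/3780) = 3780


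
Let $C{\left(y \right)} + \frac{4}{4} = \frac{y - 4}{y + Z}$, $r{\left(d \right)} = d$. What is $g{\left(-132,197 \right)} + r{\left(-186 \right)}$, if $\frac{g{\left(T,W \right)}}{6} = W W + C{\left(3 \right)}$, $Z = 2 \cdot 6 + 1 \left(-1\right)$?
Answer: $\frac{1628631}{7} \approx 2.3266 \cdot 10^{5}$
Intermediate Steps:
$Z = 11$ ($Z = 12 - 1 = 11$)
$C{\left(y \right)} = -1 + \frac{-4 + y}{11 + y}$ ($C{\left(y \right)} = -1 + \frac{y - 4}{y + 11} = -1 + \frac{-4 + y}{11 + y}$)
$g{\left(T,W \right)} = - \frac{45}{7} + 6 W^{2}$ ($g{\left(T,W \right)} = 6 \left(W W - \frac{15}{11 + 3}\right) = 6 \left(W^{2} - \frac{15}{14}\right) = 6 \left(- \frac{15}{14} + W^{2}\right) = - \frac{45}{7} + 6 W^{2}$)
$g{\left(-132,197 \right)} + r{\left(-186 \right)} = \left(- \frac{45}{7} + 6 \cdot 197^{2}\right) - 186 = \left(- \frac{45}{7} + 6 \cdot 38809\right) - 186 = \left(- \frac{45}{7} + 232854\right) - 186 = \frac{1629933}{7} - 186 = \frac{1628631}{7}$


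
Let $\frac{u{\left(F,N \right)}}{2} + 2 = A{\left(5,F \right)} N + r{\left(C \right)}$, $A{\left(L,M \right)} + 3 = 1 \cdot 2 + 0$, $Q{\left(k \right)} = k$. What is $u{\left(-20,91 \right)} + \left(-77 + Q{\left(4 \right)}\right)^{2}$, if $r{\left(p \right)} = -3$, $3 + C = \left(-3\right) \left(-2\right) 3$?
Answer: $5137$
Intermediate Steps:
$A{\left(L,M \right)} = -1$ ($A{\left(L,M \right)} = -3 + \left(1 \cdot 2 + 0\right) = -3 + \left(2 + 0\right) = -3 + 2 = -1$)
$C = 15$ ($C = -3 + \left(-3\right) \left(-2\right) 3 = -3 + 6 \cdot 3 = -3 + 18 = 15$)
$u{\left(F,N \right)} = -10 - 2 N$ ($u{\left(F,N \right)} = -4 + 2 \left(- N - 3\right) = -4 + 2 \left(-3 - N\right) = -4 - \left(6 + 2 N\right) = -10 - 2 N$)
$u{\left(-20,91 \right)} + \left(-77 + Q{\left(4 \right)}\right)^{2} = \left(-10 - 182\right) + \left(-77 + 4\right)^{2} = \left(-10 - 182\right) + \left(-73\right)^{2} = -192 + 5329 = 5137$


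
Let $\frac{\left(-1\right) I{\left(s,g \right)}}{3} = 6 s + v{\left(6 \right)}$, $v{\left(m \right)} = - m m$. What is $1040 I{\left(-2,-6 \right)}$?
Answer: $149760$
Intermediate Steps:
$v{\left(m \right)} = - m^{2}$
$I{\left(s,g \right)} = 108 - 18 s$ ($I{\left(s,g \right)} = - 3 \left(6 s - 6^{2}\right) = - 3 \left(6 s - 36\right) = - 3 \left(-36 + 6 s\right) = 108 - 18 s$)
$1040 I{\left(-2,-6 \right)} = 1040 \left(108 - -36\right) = 1040 \left(108 + 36\right) = 1040 \cdot 144 = 149760$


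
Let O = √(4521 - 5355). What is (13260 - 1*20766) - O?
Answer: -7506 - I*√834 ≈ -7506.0 - 28.879*I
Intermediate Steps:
O = I*√834 (O = √(-834) = I*√834 ≈ 28.879*I)
(13260 - 1*20766) - O = (13260 - 1*20766) - I*√834 = (13260 - 20766) - I*√834 = -7506 - I*√834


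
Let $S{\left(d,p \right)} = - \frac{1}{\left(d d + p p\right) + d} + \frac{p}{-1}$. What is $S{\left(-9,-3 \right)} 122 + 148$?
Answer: $\frac{41512}{81} \approx 512.49$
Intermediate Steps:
$S{\left(d,p \right)} = - p - \frac{1}{d + d^{2} + p^{2}}$ ($S{\left(d,p \right)} = - \frac{1}{\left(d^{2} + p^{2}\right) + d} + p \left(-1\right) = - \frac{1}{d + d^{2} + p^{2}} - p = - p - \frac{1}{d + d^{2} + p^{2}}$)
$S{\left(-9,-3 \right)} 122 + 148 = \frac{-1 - \left(-3\right)^{3} - \left(-9\right) \left(-3\right) - - 3 \left(-9\right)^{2}}{-9 + \left(-9\right)^{2} + \left(-3\right)^{2}} \cdot 122 + 148 = \frac{-1 - -27 - 27 - \left(-3\right) 81}{-9 + 81 + 9} \cdot 122 + 148 = \frac{-1 + 27 - 27 + 243}{81} \cdot 122 + 148 = \frac{1}{81} \cdot 242 \cdot 122 + 148 = \frac{242}{81} \cdot 122 + 148 = \frac{29524}{81} + 148 = \frac{41512}{81}$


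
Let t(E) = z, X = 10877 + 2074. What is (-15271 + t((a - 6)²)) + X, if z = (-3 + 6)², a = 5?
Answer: -2311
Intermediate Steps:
X = 12951
z = 9 (z = 3² = 9)
t(E) = 9
(-15271 + t((a - 6)²)) + X = (-15271 + 9) + 12951 = -15262 + 12951 = -2311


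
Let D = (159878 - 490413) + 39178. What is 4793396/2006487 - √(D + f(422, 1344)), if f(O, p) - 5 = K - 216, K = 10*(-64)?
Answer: 4793396/2006487 - 4*I*√18263 ≈ 2.389 - 540.56*I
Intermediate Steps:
K = -640
D = -291357 (D = -330535 + 39178 = -291357)
f(O, p) = -851 (f(O, p) = 5 + (-640 - 216) = 5 - 856 = -851)
4793396/2006487 - √(D + f(422, 1344)) = 4793396/2006487 - √(-291357 - 851) = 4793396*(1/2006487) - √(-292208) = 4793396/2006487 - 4*I*√18263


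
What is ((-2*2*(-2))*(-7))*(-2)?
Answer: 112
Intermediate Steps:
((-2*2*(-2))*(-7))*(-2) = (-4*(-2)*(-7))*(-2) = (8*(-7))*(-2) = -56*(-2) = 112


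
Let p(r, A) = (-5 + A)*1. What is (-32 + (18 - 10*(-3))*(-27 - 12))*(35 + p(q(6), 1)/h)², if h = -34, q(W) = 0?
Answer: -39917808/17 ≈ -2.3481e+6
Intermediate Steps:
p(r, A) = -5 + A
(-32 + (18 - 10*(-3))*(-27 - 12))*(35 + p(q(6), 1)/h)² = (-32 + (18 - 10*(-3))*(-27 - 12))*(35 + (-5 + 1)/(-34))² = (-32 + (18 + 30)*(-39))*(35 - 4*(-1/34))² = (-32 + 48*(-39))*(35 + 2/17)² = (-32 - 1872)*(597/17)² = -1904*356409/289 = -39917808/17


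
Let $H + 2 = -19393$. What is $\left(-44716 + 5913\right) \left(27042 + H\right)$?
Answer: $-296726541$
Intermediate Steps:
$H = -19395$ ($H = -2 - 19393 = -19395$)
$\left(-44716 + 5913\right) \left(27042 + H\right) = \left(-44716 + 5913\right) \left(27042 - 19395\right) = \left(-38803\right) 7647 = -296726541$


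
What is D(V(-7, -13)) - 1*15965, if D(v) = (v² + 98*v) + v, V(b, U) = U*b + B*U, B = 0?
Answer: 1325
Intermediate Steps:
V(b, U) = U*b (V(b, U) = U*b + 0*U = U*b + 0 = U*b)
D(v) = v² + 99*v
D(V(-7, -13)) - 1*15965 = (-13*(-7))*(99 - 13*(-7)) - 1*15965 = 91*(99 + 91) - 15965 = 91*190 - 15965 = 17290 - 15965 = 1325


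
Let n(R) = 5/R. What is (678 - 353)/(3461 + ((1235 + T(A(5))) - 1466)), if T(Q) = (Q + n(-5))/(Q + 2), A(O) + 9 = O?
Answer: 130/1293 ≈ 0.10054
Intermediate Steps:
A(O) = -9 + O
T(Q) = (-1 + Q)/(2 + Q) (T(Q) = (Q + 5/(-5))/(Q + 2) = (Q + 5*(-⅕))/(2 + Q) = (Q - 1)/(2 + Q) = (-1 + Q)/(2 + Q))
(678 - 353)/(3461 + ((1235 + T(A(5))) - 1466)) = (678 - 353)/(3461 + ((1235 + (-1 + (-9 + 5))/(2 + (-9 + 5))) - 1466)) = 325/(3461 + ((1235 + (-1 - 4)/(2 - 4)) - 1466)) = 325/(3461 + ((1235 - 5/(-2)) - 1466)) = 325/(3461 + ((1235 - ½*(-5)) - 1466)) = 325/(3461 + ((1235 + 5/2) - 1466)) = 325/(3461 + (2475/2 - 1466)) = 325/(3461 - 457/2) = 325/(6465/2) = 325*(2/6465) = 130/1293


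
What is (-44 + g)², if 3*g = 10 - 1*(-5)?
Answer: 1521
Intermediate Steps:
g = 5 (g = (10 - 1*(-5))/3 = (10 + 5)/3 = (⅓)*15 = 5)
(-44 + g)² = (-44 + 5)² = (-39)² = 1521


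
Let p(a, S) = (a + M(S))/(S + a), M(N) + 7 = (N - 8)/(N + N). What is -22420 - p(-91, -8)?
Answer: -2219677/99 ≈ -22421.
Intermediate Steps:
M(N) = -7 + (-8 + N)/(2*N) (M(N) = -7 + (N - 8)/(N + N) = -7 + (-8 + N)/((2*N)) = -7 + (-8 + N)*(1/(2*N)) = -7 + (-8 + N)/(2*N))
p(a, S) = (-13/2 + a - 4/S)/(S + a) (p(a, S) = (a + (-13/2 - 4/S))/(S + a) = (-13/2 + a - 4/S)/(S + a))
-22420 - p(-91, -8) = -22420 - (-8 - 1*(-8)*(13 - 2*(-91)))/(2*(-8)*(-8 - 91)) = -22420 - (-1)*(-8 - 1*(-8)*(13 + 182))/(2*8*(-99)) = -22420 - (-1)*(-1)*(-8 - 1*(-8)*195)/(2*8*99) = -22420 - (-1)*(-1)*(-8 + 1560)/(2*8*99) = -22420 - (-1)*(-1)*1552/(2*8*99) = -22420 - 1*97/99 = -22420 - 97/99 = -2219677/99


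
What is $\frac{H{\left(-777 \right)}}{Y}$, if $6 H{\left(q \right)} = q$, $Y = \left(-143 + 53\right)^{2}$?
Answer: $- \frac{259}{16200} \approx -0.015988$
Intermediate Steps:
$Y = 8100$ ($Y = \left(-90\right)^{2} = 8100$)
$H{\left(q \right)} = \frac{q}{6}$
$\frac{H{\left(-777 \right)}}{Y} = \frac{\frac{1}{6} \left(-777\right)}{8100} = \left(- \frac{259}{2}\right) \frac{1}{8100} = - \frac{259}{16200}$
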